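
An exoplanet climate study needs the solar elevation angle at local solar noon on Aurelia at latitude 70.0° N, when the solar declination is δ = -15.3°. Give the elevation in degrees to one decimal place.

4.7°

At local noon the hour angle is zero, so the zenith angle equals |φ − δ| = |+70.0° − (-15.300°)| = 85.300°.
Elevation = 90° − 85.300° = 4.7°.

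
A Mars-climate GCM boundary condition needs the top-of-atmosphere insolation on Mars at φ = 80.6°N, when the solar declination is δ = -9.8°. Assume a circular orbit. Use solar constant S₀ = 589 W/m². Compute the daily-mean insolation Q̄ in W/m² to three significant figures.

cos H₀ = −tan(+80.6°) tan(-9.800°) = 1.0434 ≥ 1 ⇒ polar night, H₀ = 0 and Q̄ = 0.

Q̄ ≈ 0.00 W/m²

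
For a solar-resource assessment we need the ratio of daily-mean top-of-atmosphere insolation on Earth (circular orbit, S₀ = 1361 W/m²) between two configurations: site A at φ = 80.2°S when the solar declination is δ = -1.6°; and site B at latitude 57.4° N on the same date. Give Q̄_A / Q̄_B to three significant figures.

Q̄_A / Q̄_B ≈ 0.429

— Configuration A (φ=-80.2°):
cos H₀ = −tan(-80.2°) tan(-1.600°) = -0.1617, H₀ = 1.7332 rad.
Bracket: H₀ sin φ sin δ + cos φ cos δ sin H₀ = 1.7332×-0.98541×-0.02792 + 0.17021×0.99961×0.98684 = 0.047685 + 0.167905 = 0.215590.
Q̄ = (S₀/π) × [bracket] = (1361/π) × 0.215590 = 93.398 W/m².
— Configuration B (φ=+57.4°):
cos H₀ = −tan(+57.4°) tan(-1.600°) = 0.0437, H₀ = 1.5271 rad.
Bracket: H₀ sin φ sin δ + cos φ cos δ sin H₀ = 1.5271×0.84245×-0.02792 + 0.53877×0.99961×0.99905 = -0.035919 + 0.538048 = 0.502129.
Q̄ = (S₀/π) × [bracket] = (1361/π) × 0.502129 = 217.53 W/m².
Ratio Q̄_A / Q̄_B = 93.398 / 217.53 = 0.4294.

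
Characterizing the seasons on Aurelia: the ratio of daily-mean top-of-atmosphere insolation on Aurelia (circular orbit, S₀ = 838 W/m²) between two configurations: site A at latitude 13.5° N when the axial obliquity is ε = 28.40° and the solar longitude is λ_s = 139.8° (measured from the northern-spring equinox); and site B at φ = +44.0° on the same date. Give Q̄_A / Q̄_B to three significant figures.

Q̄_A / Q̄_B ≈ 0.988

— Configuration A (φ=+13.5°):
Solar declination: sin δ = sin ε · sin λ_s = sin 28.40° × sin 139.8° = 0.30700, so δ = +17.878°.
cos H₀ = −tan(+13.5°) tan(+17.878°) = -0.0774, H₀ = 1.6483 rad.
Bracket: H₀ sin φ sin δ + cos φ cos δ sin H₀ = 1.6483×0.23345×0.30700 + 0.97237×0.95171×0.99700 = 0.118132 + 0.922638 = 1.040770.
Q̄ = (S₀/π) × [bracket] = (838/π) × 1.040770 = 277.62 W/m².
— Configuration B (φ=+44.0°):
cos H₀ = −tan(+44.0°) tan(+17.878°) = -0.3115, H₀ = 1.8876 rad.
Bracket: H₀ sin φ sin δ + cos φ cos δ sin H₀ = 1.8876×0.69466×0.30700 + 0.71934×0.95171×0.95024 = 0.402551 + 0.650537 = 1.053088.
Q̄ = (S₀/π) × [bracket] = (838/π) × 1.053088 = 280.90 W/m².
Ratio Q̄_A / Q̄_B = 277.62 / 280.90 = 0.9883.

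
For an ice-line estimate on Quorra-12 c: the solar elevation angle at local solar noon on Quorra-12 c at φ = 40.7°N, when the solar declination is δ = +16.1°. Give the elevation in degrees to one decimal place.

At local noon the hour angle is zero, so the zenith angle equals |φ − δ| = |+40.7° − (+16.100°)| = 24.600°.
Elevation = 90° − 24.600° = 65.4°.

65.4°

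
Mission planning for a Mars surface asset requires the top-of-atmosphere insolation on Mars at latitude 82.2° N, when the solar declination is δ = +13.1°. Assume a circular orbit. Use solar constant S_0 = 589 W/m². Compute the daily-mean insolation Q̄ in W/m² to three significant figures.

Q̄ ≈ 132 W/m²

cos h₀ = −tan(+82.2°) tan(+13.100°) = -1.6988 ≤ −1 ⇒ polar day, h₀ = π.
Bracket: h₀ sin ϕ sin δ + cos ϕ cos δ sin h₀ = 3.1416×0.99075×0.22665 + 0.13572×0.97398×0.00000 = 0.705457 + 0.000000 = 0.705457.
Q̄ = (S_0/π) × [bracket] = (589/π) × 0.705457 = 132.3 W/m².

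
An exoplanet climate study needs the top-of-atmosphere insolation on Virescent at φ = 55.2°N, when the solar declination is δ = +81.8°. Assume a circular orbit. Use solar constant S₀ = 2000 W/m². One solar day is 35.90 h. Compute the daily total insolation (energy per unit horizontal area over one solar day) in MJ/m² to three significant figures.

cos H₀ = −tan(+55.2°) tan(+81.800°) = -9.9847 ≤ −1 ⇒ polar day, H₀ = π.
Bracket: H₀ sin φ sin δ + cos φ cos δ sin H₀ = 3.1416×0.82115×0.98978 + 0.57071×0.14263×0.00000 = 2.553360 + 0.000000 = 2.553360.
Q̄ = (S₀/π) × [bracket] = (2000/π) × 2.553360 = 1625.5 W/m².
Daily total = Q̄ × 35.90 h × 3600 s/h = 1625.5 × 35.90 × 3600 / 10⁶ = 210.1 MJ/m².

210 MJ/m²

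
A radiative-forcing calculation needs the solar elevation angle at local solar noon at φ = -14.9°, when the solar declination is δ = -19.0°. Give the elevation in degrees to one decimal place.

85.9°

At local noon the hour angle is zero, so the zenith angle equals |φ − δ| = |-14.9° − (-19.000°)| = 4.100°.
Elevation = 90° − 4.100° = 85.9°.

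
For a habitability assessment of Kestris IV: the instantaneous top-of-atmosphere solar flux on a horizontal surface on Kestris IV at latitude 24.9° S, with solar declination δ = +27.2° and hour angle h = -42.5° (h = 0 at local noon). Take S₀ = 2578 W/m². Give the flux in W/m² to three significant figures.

1.04e+03 W/m²

cos θ_z = sin φ sin δ + cos φ cos δ cos h = -0.192455 + 0.594791 = 0.402336.
Flux = S₀ · cos θ_z = 2578 × 0.402336 = 1037 W/m².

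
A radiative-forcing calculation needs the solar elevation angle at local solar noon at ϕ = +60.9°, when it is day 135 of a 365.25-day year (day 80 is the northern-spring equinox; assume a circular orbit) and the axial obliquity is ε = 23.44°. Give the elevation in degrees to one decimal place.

Solar longitude: L_s = 360° × (135 − 80)/365.25 = 54.209°.
sin δ = sin 23.44° × sin 54.209° = 0.32267, so δ = +18.824°.
At local noon the hour angle is zero, so the zenith angle equals |ϕ − δ| = |+60.9° − (+18.824°)| = 42.076°.
Elevation = 90° − 42.076° = 47.9°.

47.9°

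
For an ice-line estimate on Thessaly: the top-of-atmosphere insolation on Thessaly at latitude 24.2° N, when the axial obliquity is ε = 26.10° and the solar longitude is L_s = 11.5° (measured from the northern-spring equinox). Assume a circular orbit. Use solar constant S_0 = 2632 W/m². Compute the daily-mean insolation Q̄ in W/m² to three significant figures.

Solar declination: sin δ = sin ε · sin L_s = sin 26.10° × sin 11.5° = 0.08771, so δ = +5.032°.
cos h₀ = −tan(+24.2°) tan(+5.032°) = -0.0396, h₀ = 1.6104 rad.
Bracket: h₀ sin ϕ sin δ + cos ϕ cos δ sin h₀ = 1.6104×0.40992×0.08771 + 0.91212×0.99615×0.99922 = 0.057900 + 0.907900 = 0.965800.
Q̄ = (S_0/π) × [bracket] = (2632/π) × 0.965800 = 809.1 W/m².

Q̄ ≈ 809 W/m²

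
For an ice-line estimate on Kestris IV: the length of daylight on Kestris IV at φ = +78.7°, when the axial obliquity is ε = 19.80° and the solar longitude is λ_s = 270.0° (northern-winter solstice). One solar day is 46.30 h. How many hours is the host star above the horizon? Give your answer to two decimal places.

Solar declination: sin δ = sin ε · sin λ_s = sin 19.80° × sin 270.0° = -0.33874, so δ = -19.800°.
cos H₀ = −tan φ · tan δ = 1.8017 ≥ 1, so the host star never rises (polar night) and H₀ = 0.
Daylight = 2H₀/(2π) × 46.30 h = (0.0000/π) × 46.30 = 0.00 h.

0.00 h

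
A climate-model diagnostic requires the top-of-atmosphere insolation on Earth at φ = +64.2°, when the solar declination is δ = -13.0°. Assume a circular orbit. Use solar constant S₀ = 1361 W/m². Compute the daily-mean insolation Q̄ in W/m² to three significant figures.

Q̄ ≈ 67.3 W/m²

cos H₀ = −tan(+64.2°) tan(-13.000°) = 0.4776, H₀ = 1.0729 rad.
Bracket: H₀ sin φ sin δ + cos φ cos δ sin H₀ = 1.0729×0.90032×-0.22495 + 0.43523×0.97437×0.87859 = -0.217291 + 0.372588 = 0.155297.
Q̄ = (S₀/π) × [bracket] = (1361/π) × 0.155297 = 67.28 W/m².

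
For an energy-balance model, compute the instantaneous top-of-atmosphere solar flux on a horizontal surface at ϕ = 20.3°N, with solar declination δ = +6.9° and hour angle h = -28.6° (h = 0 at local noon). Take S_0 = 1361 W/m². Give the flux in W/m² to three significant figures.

cos θ_z = sin ϕ sin δ + cos ϕ cos δ cos h = 0.041680 + 0.817487 = 0.859167.
Flux = S_0 · cos θ_z = 1361 × 0.859167 = 1169 W/m².

1.17e+03 W/m²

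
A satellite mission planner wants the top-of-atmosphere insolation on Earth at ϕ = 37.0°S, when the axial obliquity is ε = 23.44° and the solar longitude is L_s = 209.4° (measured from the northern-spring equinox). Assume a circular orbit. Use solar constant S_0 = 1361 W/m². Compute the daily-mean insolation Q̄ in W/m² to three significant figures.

Solar declination: sin δ = sin ε · sin L_s = sin 23.44° × sin 209.4° = -0.19528, so δ = -11.261°.
cos h₀ = −tan(-37.0°) tan(-11.261°) = -0.1500, h₀ = 1.7214 rad.
Bracket: h₀ sin ϕ sin δ + cos ϕ cos δ sin h₀ = 1.7214×-0.60182×-0.19528 + 0.79864×0.98075×0.98868 = 0.202305 + 0.774400 = 0.976705.
Q̄ = (S_0/π) × [bracket] = (1361/π) × 0.976705 = 423.1 W/m².

Q̄ ≈ 423 W/m²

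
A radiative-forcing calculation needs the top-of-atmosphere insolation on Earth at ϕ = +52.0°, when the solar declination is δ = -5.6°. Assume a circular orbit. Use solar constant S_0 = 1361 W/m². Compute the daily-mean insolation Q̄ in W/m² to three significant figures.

cos h₀ = −tan(+52.0°) tan(-5.600°) = 0.1255, h₀ = 1.4450 rad.
Bracket: h₀ sin ϕ sin δ + cos ϕ cos δ sin h₀ = 1.4450×0.78801×-0.09758 + 0.61566×0.99523×0.99209 = -0.111112 + 0.607877 = 0.496765.
Q̄ = (S_0/π) × [bracket] = (1361/π) × 0.496765 = 215.2 W/m².

Q̄ ≈ 215 W/m²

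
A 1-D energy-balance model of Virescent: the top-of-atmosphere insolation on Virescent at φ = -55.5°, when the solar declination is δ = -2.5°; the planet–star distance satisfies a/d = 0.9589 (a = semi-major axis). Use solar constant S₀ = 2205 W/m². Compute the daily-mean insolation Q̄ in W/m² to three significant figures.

Q̄ ≈ 402 W/m²

cos H₀ = −tan(-55.5°) tan(-2.500°) = -0.0635, H₀ = 1.6344 rad.
Bracket: H₀ sin φ sin δ + cos φ cos δ sin H₀ = 1.6344×-0.82413×-0.04362 + 0.56641×0.99905×0.99798 = 0.058754 + 0.564729 = 0.623483.
Inverse-square distance factor (a/d)² = 0.9589² = 0.919489.
Q̄ = (S₀/π) × 0.919489 × [bracket] = (2205/π) × 0.919489 × 0.623483 = 402.4 W/m².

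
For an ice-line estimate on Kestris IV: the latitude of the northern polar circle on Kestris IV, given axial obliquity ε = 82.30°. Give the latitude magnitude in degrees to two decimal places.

The polar circle is the lowest latitude that experiences at least one full rotation of continuous daylight at the northern-summer solstice; it lies at |ϕ| = 90° − ε = 90° − 82.30° = 7.70°.

7.70°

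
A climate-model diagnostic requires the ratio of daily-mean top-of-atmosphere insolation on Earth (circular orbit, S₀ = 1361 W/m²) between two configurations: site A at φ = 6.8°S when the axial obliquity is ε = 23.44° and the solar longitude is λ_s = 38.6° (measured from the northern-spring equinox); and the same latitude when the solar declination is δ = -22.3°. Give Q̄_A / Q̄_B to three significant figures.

Q̄_A / Q̄_B ≈ 0.925

— Configuration A (φ=-6.8°):
Solar declination: sin δ = sin ε · sin λ_s = sin 23.44° × sin 38.6° = 0.24817, so δ = +14.369°.
cos H₀ = −tan(-6.8°) tan(+14.369°) = 0.0305, H₀ = 1.5402 rad.
Bracket: H₀ sin φ sin δ + cos φ cos δ sin H₀ = 1.5402×-0.11840×0.24817 + 0.99297×0.96872×0.99953 = -0.045256 + 0.961458 = 0.916202.
Q̄ = (S₀/π) × [bracket] = (1361/π) × 0.916202 = 396.92 W/m².
— Configuration B (φ=-6.8°):
cos H₀ = −tan(-6.8°) tan(-22.300°) = -0.0489, H₀ = 1.6197 rad.
Bracket: H₀ sin φ sin δ + cos φ cos δ sin H₀ = 1.6197×-0.11840×-0.37946 + 0.99297×0.92521×0.99880 = 0.072770 + 0.917603 = 0.990373.
Q̄ = (S₀/π) × [bracket] = (1361/π) × 0.990373 = 429.05 W/m².
Ratio Q̄_A / Q̄_B = 396.92 / 429.05 = 0.9251.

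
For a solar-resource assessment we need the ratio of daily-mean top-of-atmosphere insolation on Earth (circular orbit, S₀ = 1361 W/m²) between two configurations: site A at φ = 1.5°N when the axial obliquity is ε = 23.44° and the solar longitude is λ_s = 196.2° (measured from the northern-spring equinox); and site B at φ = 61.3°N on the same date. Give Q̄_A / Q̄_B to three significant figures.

— Configuration A (φ=+1.5°):
Solar declination: sin δ = sin ε · sin λ_s = sin 23.44° × sin 196.2° = -0.11098, so δ = -6.372°.
cos H₀ = −tan(+1.5°) tan(-6.372°) = 0.0029, H₀ = 1.5679 rad.
Bracket: H₀ sin φ sin δ + cos φ cos δ sin H₀ = 1.5679×0.02618×-0.11098 + 0.99966×0.99382×1.00000 = -0.004555 + 0.993482 = 0.988927.
Q̄ = (S₀/π) × [bracket] = (1361/π) × 0.988927 = 428.42 W/m².
— Configuration B (φ=+61.3°):
cos H₀ = −tan(+61.3°) tan(-6.372°) = 0.2040, H₀ = 1.3654 rad.
Bracket: H₀ sin φ sin δ + cos φ cos δ sin H₀ = 1.3654×0.87715×-0.11098 + 0.48022×0.99382×0.97898 = -0.132916 + 0.467220 = 0.334304.
Q̄ = (S₀/π) × [bracket] = (1361/π) × 0.334304 = 144.83 W/m².
Ratio Q̄_A / Q̄_B = 428.42 / 144.83 = 2.958.

Q̄_A / Q̄_B ≈ 2.96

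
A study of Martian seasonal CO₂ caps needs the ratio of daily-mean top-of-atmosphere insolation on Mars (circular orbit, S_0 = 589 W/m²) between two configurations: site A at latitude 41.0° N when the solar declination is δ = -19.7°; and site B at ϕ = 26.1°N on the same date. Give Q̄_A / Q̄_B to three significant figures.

— Configuration A (ϕ=+41.0°):
cos h₀ = −tan(+41.0°) tan(-19.700°) = 0.3112, h₀ = 1.2543 rad.
Bracket: h₀ sin ϕ sin δ + cos ϕ cos δ sin h₀ = 1.2543×0.65606×-0.33710 + 0.75471×0.94147×0.95033 = -0.277398 + 0.675244 = 0.397846.
Q̄ = (S_0/π) × [bracket] = (589/π) × 0.397846 = 74.590 W/m².
— Configuration B (ϕ=+26.1°):
cos h₀ = −tan(+26.1°) tan(-19.700°) = 0.1754, h₀ = 1.3945 rad.
Bracket: h₀ sin ϕ sin δ + cos ϕ cos δ sin h₀ = 1.3945×0.43994×-0.33710 + 0.89803×0.94147×0.98450 = -0.206810 + 0.832364 = 0.625554.
Q̄ = (S_0/π) × [bracket] = (589/π) × 0.625554 = 117.28 W/m².
Ratio Q̄_A / Q̄_B = 74.590 / 117.28 = 0.6360.

Q̄_A / Q̄_B ≈ 0.636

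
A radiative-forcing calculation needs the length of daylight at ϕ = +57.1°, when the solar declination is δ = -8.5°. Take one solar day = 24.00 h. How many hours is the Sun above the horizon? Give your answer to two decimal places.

cos h₀ = −tan ϕ · tan δ = −tan(+57.1°) × tan(-8.500°) = 0.2310, so h₀ = 1.3377 rad = 76.64°.
Daylight = 2h₀/(2π) × 24.00 h = (1.3377/π) × 24.00 = 10.22 h.

10.22 h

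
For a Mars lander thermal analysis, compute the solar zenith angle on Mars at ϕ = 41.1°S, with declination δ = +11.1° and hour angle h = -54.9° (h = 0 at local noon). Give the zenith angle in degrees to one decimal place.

cos θ_z = sin ϕ sin δ + cos ϕ cos δ cos h = -0.126559 + 0.425197 = 0.298638.
θ_z = arccos(0.298638) = 72.6°.

θ_z = 72.6°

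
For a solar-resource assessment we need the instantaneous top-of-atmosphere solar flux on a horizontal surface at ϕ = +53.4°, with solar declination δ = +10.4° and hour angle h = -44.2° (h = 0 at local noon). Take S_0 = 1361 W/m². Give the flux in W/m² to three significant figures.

cos θ_z = sin ϕ sin δ + cos ϕ cos δ cos h = 0.144924 + 0.420418 = 0.565342.
Flux = S_0 · cos θ_z = 1361 × 0.565342 = 769.4 W/m².

769 W/m²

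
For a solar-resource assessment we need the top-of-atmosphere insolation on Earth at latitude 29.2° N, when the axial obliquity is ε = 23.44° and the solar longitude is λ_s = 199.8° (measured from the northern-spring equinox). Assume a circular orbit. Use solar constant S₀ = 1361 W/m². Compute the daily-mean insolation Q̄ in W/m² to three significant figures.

Q̄ ≈ 331 W/m²

Solar declination: sin δ = sin ε · sin λ_s = sin 23.44° × sin 199.8° = -0.13475, so δ = -7.744°.
cos H₀ = −tan(+29.2°) tan(-7.744°) = 0.0760, H₀ = 1.4947 rad.
Bracket: H₀ sin φ sin δ + cos φ cos δ sin H₀ = 1.4947×0.48786×-0.13475 + 0.87292×0.99088×0.99711 = -0.098260 + 0.862459 = 0.764199.
Q̄ = (S₀/π) × [bracket] = (1361/π) × 0.764199 = 331.1 W/m².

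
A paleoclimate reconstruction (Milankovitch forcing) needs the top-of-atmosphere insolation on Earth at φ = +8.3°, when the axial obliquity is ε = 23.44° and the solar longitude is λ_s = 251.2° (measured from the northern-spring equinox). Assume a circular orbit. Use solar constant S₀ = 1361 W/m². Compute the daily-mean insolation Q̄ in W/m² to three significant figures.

Q̄ ≈ 361 W/m²

Solar declination: sin δ = sin ε · sin λ_s = sin 23.44° × sin 251.2° = -0.37657, so δ = -22.121°.
cos H₀ = −tan(+8.3°) tan(-22.121°) = 0.0593, H₀ = 1.5115 rad.
Bracket: H₀ sin φ sin δ + cos φ cos δ sin H₀ = 1.5115×0.14436×-0.37657 + 0.98953×0.92639×0.99824 = -0.082168 + 0.915077 = 0.832909.
Q̄ = (S₀/π) × [bracket] = (1361/π) × 0.832909 = 360.8 W/m².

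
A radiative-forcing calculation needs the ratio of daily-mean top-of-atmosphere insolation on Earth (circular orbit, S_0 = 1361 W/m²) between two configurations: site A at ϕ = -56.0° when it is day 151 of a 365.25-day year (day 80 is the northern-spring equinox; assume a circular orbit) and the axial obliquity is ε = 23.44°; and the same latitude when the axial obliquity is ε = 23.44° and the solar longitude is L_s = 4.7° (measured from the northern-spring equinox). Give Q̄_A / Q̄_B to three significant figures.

Q̄_A / Q̄_B ≈ 0.247

— Configuration A (ϕ=-56.0°):
Solar longitude: L_s = 360° × (151 − 80)/365.25 = 69.979°.
sin δ = sin 23.44° × sin 69.979° = 0.37375, so δ = +21.947°.
cos h₀ = −tan(-56.0°) tan(+21.947°) = 0.5974, h₀ = 0.9305 rad.
Bracket: h₀ sin ϕ sin δ + cos ϕ cos δ sin h₀ = 0.9305×-0.82904×0.37375 + 0.55919×0.92753×0.80194 = -0.288319 + 0.415939 = 0.127620.
Q̄ = (S_0/π) × [bracket] = (1361/π) × 0.127620 = 55.288 W/m².
— Configuration B (ϕ=-56.0°):
Solar declination: sin δ = sin ε · sin L_s = sin 23.44° × sin 4.7° = 0.03259, so δ = +1.868°.
cos h₀ = −tan(-56.0°) tan(+1.868°) = 0.0483, h₀ = 1.5224 rad.
Bracket: h₀ sin ϕ sin δ + cos ϕ cos δ sin h₀ = 1.5224×-0.82904×0.03259 + 0.55919×0.99947×0.99883 = -0.041133 + 0.558240 = 0.517107.
Q̄ = (S_0/π) × [bracket] = (1361/π) × 0.517107 = 224.02 W/m².
Ratio Q̄_A / Q̄_B = 55.288 / 224.02 = 0.2468.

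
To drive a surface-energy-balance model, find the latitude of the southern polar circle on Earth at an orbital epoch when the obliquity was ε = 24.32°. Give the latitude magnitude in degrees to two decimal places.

The polar circle is the lowest latitude that experiences at least one full rotation of continuous darkness at the northern-summer solstice; it lies at |φ| = 90° − ε = 90° − 24.32° = 65.68°.

65.68°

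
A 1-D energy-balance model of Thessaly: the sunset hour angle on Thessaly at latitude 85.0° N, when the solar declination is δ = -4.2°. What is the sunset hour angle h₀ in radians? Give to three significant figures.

h₀ = 0.575 rad

cos h₀ = −tan ϕ · tan δ = −tan(+85.0°) × tan(-4.200°) = 0.8394, so h₀ = 0.5747 rad = 32.93°.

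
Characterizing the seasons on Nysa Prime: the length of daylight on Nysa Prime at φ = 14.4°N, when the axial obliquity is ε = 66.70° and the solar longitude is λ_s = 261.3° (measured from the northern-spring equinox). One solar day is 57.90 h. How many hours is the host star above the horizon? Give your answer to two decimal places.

Solar declination: sin δ = sin ε · sin λ_s = sin 66.70° × sin 261.3° = -0.90788, so δ = -65.214°.
cos H₀ = −tan φ · tan δ = −tan(+14.4°) × tan(-65.214°) = 0.5560, so H₀ = 0.9812 rad = 56.22°.
Daylight = 2H₀/(2π) × 57.90 h = (0.9812/π) × 57.90 = 18.08 h.

18.08 h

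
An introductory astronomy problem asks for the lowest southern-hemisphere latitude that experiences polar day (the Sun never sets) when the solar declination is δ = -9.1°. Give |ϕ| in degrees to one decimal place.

Polar day requires cos h₀ = −tan ϕ tan δ ≤ −1, i.e. tan ϕ tan δ ≥ 1.
The boundary is |tan ϕ| · |tan δ| = 1, so |ϕ| = 90° − |δ| = 90° − 9.1° = 80.9° in the southern hemisphere.

|ϕ| = 80.9°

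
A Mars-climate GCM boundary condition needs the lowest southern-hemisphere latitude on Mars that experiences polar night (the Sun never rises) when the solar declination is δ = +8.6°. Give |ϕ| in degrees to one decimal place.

|ϕ| = 81.4°

Polar night requires cos h₀ = −tan ϕ tan δ ≥ 1, i.e. tan ϕ tan δ ≤ −1.
The boundary is |tan ϕ| · |tan δ| = 1, so |ϕ| = 90° − |δ| = 90° − 8.6° = 81.4° in the southern hemisphere.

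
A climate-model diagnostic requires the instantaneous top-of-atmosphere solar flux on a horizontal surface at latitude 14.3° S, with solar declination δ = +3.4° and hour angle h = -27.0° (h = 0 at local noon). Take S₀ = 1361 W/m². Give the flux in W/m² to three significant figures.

1.15e+03 W/m²

cos θ_z = sin φ sin δ + cos φ cos δ cos h = -0.014649 + 0.861880 = 0.847231.
Flux = S₀ · cos θ_z = 1361 × 0.847231 = 1153 W/m².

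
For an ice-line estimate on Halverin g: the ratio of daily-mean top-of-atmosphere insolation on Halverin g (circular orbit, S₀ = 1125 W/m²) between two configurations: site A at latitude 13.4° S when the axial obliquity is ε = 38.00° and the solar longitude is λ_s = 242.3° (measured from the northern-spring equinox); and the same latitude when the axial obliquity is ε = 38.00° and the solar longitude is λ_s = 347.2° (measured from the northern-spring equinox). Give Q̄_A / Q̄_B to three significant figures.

Q̄_A / Q̄_B ≈ 1.01

— Configuration A (φ=-13.4°):
Solar declination: sin δ = sin ε · sin λ_s = sin 38.00° × sin 242.3° = -0.54510, so δ = -33.032°.
cos H₀ = −tan(-13.4°) tan(-33.032°) = -0.1549, H₀ = 1.7263 rad.
Bracket: H₀ sin φ sin δ + cos φ cos δ sin H₀ = 1.7263×-0.23175×-0.54510 + 0.97278×0.83837×0.98793 = 0.218078 + 0.805706 = 1.023784.
Q̄ = (S₀/π) × [bracket] = (1125/π) × 1.023784 = 366.62 W/m².
— Configuration B (φ=-13.4°):
Solar declination: sin δ = sin ε · sin λ_s = sin 38.00° × sin 347.2° = -0.13640, so δ = -7.840°.
cos H₀ = −tan(-13.4°) tan(-7.840°) = -0.0328, H₀ = 1.6036 rad.
Bracket: H₀ sin φ sin δ + cos φ cos δ sin H₀ = 1.6036×-0.23175×-0.13640 + 0.97278×0.99065×0.99946 = 0.050691 + 0.963164 = 1.013855.
Q̄ = (S₀/π) × [bracket] = (1125/π) × 1.013855 = 363.06 W/m².
Ratio Q̄_A / Q̄_B = 366.62 / 363.06 = 1.010.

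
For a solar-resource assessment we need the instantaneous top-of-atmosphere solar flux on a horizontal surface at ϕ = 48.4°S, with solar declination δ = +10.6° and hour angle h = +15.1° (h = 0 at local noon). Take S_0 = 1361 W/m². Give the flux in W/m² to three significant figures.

cos θ_z = sin ϕ sin δ + cos ϕ cos δ cos h = -0.137558 + 0.630064 = 0.492506.
Flux = S_0 · cos θ_z = 1361 × 0.492506 = 670.3 W/m².

670 W/m²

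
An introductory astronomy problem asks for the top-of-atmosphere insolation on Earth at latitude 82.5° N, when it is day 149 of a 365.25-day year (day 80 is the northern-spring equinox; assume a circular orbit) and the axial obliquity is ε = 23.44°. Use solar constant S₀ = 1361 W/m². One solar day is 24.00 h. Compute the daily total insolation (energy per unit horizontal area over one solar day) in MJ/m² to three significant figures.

43.0 MJ/m²

Solar longitude: λ_s = 360° × (149 − 80)/365.25 = 68.008°.
sin δ = sin 23.44° × sin 68.008° = 0.36884, so δ = +21.644°.
cos H₀ = −tan(+82.5°) tan(+21.644°) = -3.0142 ≤ −1 ⇒ polar day, H₀ = π.
Bracket: H₀ sin φ sin δ + cos φ cos δ sin H₀ = 3.1416×0.99144×0.36884 + 0.13053×0.92949×0.00000 = 1.148829 + 0.000000 = 1.148829.
Q̄ = (S₀/π) × [bracket] = (1361/π) × 1.148829 = 497.70 W/m².
Daily total = Q̄ × 24.00 h × 3600 s/h = 497.70 × 24.00 × 3600 / 10⁶ = 43.00 MJ/m².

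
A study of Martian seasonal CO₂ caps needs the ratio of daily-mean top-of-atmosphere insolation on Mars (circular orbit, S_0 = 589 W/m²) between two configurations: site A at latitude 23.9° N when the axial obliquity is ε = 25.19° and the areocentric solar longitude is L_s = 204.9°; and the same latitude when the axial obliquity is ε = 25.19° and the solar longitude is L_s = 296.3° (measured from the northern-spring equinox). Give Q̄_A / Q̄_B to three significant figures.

Q̄_A / Q̄_B ≈ 1.28

— Configuration A (ϕ=+23.9°):
sin δ = sin 25.19° × sin 204.9° = -0.17920, so δ = -10.323°.
cos h₀ = −tan(+23.9°) tan(-10.323°) = 0.0807, h₀ = 1.4900 rad.
Bracket: h₀ sin ϕ sin δ + cos ϕ cos δ sin h₀ = 1.4900×0.40514×-0.17920 + 0.91425×0.98381×0.99674 = -0.108176 + 0.896516 = 0.788340.
Q̄ = (S_0/π) × [bracket] = (589/π) × 0.788340 = 147.80 W/m².
— Configuration B (ϕ=+23.9°):
Solar declination: sin δ = sin ε · sin L_s = sin 25.19° × sin 296.3° = -0.38156, so δ = -22.431°.
cos h₀ = −tan(+23.9°) tan(-22.431°) = 0.1829, h₀ = 1.3868 rad.
Bracket: h₀ sin ϕ sin δ + cos ϕ cos δ sin h₀ = 1.3868×0.40514×-0.38156 + 0.91425×0.92434×0.98313 = -0.214379 + 0.830821 = 0.616442.
Q̄ = (S_0/π) × [bracket] = (589/π) × 0.616442 = 115.57 W/m².
Ratio Q̄_A / Q̄_B = 147.80 / 115.57 = 1.279.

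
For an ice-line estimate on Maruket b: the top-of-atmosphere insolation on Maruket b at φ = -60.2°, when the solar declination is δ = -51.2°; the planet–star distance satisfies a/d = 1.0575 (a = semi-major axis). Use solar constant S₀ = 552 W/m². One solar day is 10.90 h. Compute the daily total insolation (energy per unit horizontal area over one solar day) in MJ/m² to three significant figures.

16.4 MJ/m²

cos H₀ = −tan(-60.2°) tan(-51.200°) = -2.1717 ≤ −1 ⇒ polar day, H₀ = π.
Bracket: H₀ sin φ sin δ + cos φ cos δ sin H₀ = 3.1416×-0.86777×-0.77934 + 0.49697×0.62660×0.00000 = 2.124626 + 0.000000 = 2.124626.
Inverse-square distance factor (a/d)² = 1.0575² = 1.118306.
Q̄ = (S₀/π) × 1.118306 × [bracket] = (552/π) × 1.118306 × 2.124626 = 417.48 W/m².
Daily total = Q̄ × 10.90 h × 3600 s/h = 417.48 × 10.90 × 3600 / 10⁶ = 16.38 MJ/m².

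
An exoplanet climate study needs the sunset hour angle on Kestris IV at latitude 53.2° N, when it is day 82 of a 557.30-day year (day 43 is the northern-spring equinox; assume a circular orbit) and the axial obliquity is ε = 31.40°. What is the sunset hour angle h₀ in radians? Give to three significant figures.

Solar longitude: L_s = 360° × (82 − 43)/557.30 = 25.193°.
sin δ = sin 31.40° × sin 25.193° = 0.22178, so δ = +12.813°.
cos h₀ = −tan ϕ · tan δ = −tan(+53.2°) × tan(+12.813°) = -0.3040, so h₀ = 1.8797 rad = 107.70°.

h₀ = 1.88 rad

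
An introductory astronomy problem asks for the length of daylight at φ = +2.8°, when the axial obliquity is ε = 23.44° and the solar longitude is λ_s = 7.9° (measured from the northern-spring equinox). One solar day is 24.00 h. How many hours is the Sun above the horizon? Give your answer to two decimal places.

Solar declination: sin δ = sin ε · sin λ_s = sin 23.44° × sin 7.9° = 0.05467, so δ = +3.134°.
cos H₀ = −tan φ · tan δ = −tan(+2.8°) × tan(+3.134°) = -0.0027, so H₀ = 1.5735 rad = 90.15°.
Daylight = 2H₀/(2π) × 24.00 h = (1.5735/π) × 24.00 = 12.02 h.

12.02 h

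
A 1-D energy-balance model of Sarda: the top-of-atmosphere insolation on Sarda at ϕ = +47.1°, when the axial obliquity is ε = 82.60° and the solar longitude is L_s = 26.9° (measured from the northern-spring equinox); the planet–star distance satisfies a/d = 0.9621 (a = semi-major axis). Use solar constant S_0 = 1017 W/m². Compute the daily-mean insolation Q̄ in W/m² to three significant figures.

Q̄ ≈ 364 W/m²

Solar declination: sin δ = sin ε · sin L_s = sin 82.60° × sin 26.9° = 0.44867, so δ = +26.658°.
cos h₀ = −tan(+47.1°) tan(+26.658°) = -0.5403, h₀ = 2.1415 rad.
Bracket: h₀ sin ϕ sin δ + cos ϕ cos δ sin h₀ = 2.1415×0.73254×0.44867 + 0.68072×0.89370×0.84150 = 0.703844 + 0.511934 = 1.215778.
Inverse-square distance factor (a/d)² = 0.9621² = 0.925636.
Q̄ = (S_0/π) × 0.925636 × [bracket] = (1017/π) × 0.925636 × 1.215778 = 364.3 W/m².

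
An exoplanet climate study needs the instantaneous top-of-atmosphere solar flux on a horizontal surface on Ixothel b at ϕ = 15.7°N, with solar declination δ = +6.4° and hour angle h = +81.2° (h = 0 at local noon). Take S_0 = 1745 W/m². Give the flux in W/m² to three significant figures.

cos θ_z = sin ϕ sin δ + cos ϕ cos δ cos h = 0.030164 + 0.146360 = 0.176524.
Flux = S_0 · cos θ_z = 1745 × 0.176524 = 308.0 W/m².

308 W/m²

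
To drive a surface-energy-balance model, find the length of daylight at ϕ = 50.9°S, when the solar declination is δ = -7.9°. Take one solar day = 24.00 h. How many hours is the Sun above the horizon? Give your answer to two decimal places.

13.31 h

cos h₀ = −tan ϕ · tan δ = −tan(-50.9°) × tan(-7.900°) = -0.1707, so h₀ = 1.7424 rad = 99.83°.
Daylight = 2h₀/(2π) × 24.00 h = (1.7424/π) × 24.00 = 13.31 h.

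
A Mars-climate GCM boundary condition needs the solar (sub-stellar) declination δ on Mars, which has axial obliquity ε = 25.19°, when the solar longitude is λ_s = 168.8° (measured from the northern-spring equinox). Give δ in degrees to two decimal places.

sin δ = sin ε · sin λ_s = sin 25.19° × sin 168.8° = 0.082670.
δ = arcsin(0.082670) = +4.74°.

δ = +4.74°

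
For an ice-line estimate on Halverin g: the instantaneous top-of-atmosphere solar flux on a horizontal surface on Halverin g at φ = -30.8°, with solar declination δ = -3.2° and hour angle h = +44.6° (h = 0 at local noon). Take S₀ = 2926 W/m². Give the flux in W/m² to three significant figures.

1.87e+03 W/m²

cos θ_z = sin φ sin δ + cos φ cos δ cos h = 0.028583 + 0.610648 = 0.639231.
Flux = S₀ · cos θ_z = 2926 × 0.639231 = 1870 W/m².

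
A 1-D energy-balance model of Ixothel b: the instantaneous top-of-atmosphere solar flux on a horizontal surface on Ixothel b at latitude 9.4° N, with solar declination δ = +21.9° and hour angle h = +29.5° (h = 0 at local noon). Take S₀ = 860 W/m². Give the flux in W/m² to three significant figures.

738 W/m²

cos θ_z = sin φ sin δ + cos φ cos δ cos h = 0.060919 + 0.796704 = 0.857623.
Flux = S₀ · cos θ_z = 860 × 0.857623 = 737.6 W/m².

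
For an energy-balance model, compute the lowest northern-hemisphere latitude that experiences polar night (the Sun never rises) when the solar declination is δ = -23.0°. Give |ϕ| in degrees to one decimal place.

|ϕ| = 67.0°

Polar night requires cos h₀ = −tan ϕ tan δ ≥ 1, i.e. tan ϕ tan δ ≤ −1.
The boundary is |tan ϕ| · |tan δ| = 1, so |ϕ| = 90° − |δ| = 90° − 23.0° = 67.0° in the northern hemisphere.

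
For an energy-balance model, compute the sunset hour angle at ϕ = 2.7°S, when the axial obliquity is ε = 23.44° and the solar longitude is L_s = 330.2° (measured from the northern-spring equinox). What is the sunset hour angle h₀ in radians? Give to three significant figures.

h₀ = 1.58 rad

Solar declination: sin δ = sin ε · sin L_s = sin 23.44° × sin 330.2° = -0.19769, so δ = -11.402°.
cos h₀ = −tan ϕ · tan δ = −tan(-2.7°) × tan(-11.402°) = -0.0095, so h₀ = 1.5803 rad = 90.54°.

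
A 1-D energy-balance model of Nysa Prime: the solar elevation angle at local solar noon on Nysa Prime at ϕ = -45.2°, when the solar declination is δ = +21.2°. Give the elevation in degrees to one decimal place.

23.6°

At local noon the hour angle is zero, so the zenith angle equals |ϕ − δ| = |-45.2° − (+21.200°)| = 66.400°.
Elevation = 90° − 66.400° = 23.6°.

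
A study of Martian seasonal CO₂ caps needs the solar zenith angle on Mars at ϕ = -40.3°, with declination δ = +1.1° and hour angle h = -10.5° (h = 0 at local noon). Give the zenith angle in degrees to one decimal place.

θ_z = 42.5°

cos θ_z = sin ϕ sin δ + cos ϕ cos δ cos h = -0.012417 + 0.749759 = 0.737342.
θ_z = arccos(0.737342) = 42.5°.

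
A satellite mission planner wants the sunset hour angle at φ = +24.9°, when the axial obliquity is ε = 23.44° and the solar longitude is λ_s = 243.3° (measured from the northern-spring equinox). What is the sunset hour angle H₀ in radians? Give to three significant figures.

Solar declination: sin δ = sin ε · sin λ_s = sin 23.44° × sin 243.3° = -0.35537, so δ = -20.816°.
cos H₀ = −tan φ · tan δ = −tan(+24.9°) × tan(-20.816°) = 0.1765, so H₀ = 1.3934 rad = 79.84°.

H₀ = 1.39 rad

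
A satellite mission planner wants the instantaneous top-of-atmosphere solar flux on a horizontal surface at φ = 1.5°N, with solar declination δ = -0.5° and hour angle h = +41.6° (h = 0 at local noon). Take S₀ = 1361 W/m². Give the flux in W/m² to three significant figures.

1.02e+03 W/m²

cos θ_z = sin φ sin δ + cos φ cos δ cos h = -0.000228 + 0.747513 = 0.747285.
Flux = S₀ · cos θ_z = 1361 × 0.747285 = 1017 W/m².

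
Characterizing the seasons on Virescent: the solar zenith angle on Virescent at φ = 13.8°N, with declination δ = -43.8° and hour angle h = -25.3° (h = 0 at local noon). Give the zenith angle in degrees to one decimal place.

cos θ_z = sin φ sin δ + cos φ cos δ cos h = -0.165099 + 0.633695 = 0.468596.
θ_z = arccos(0.468596) = 62.1°.

θ_z = 62.1°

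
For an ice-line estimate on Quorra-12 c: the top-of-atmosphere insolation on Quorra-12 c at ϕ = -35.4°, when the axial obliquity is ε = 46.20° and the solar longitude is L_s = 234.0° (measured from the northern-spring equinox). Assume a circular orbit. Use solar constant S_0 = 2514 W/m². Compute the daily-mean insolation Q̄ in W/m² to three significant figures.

Solar declination: sin δ = sin ε · sin L_s = sin 46.20° × sin 234.0° = -0.58392, so δ = -35.726°.
cos h₀ = −tan(-35.4°) tan(-35.726°) = -0.5112, h₀ = 2.1073 rad.
Bracket: h₀ sin ϕ sin δ + cos ϕ cos δ sin h₀ = 2.1073×-0.57928×-0.58392 + 0.81513×0.81181×0.85948 = 0.712801 + 0.568744 = 1.281545.
Q̄ = (S_0/π) × [bracket] = (2514/π) × 1.281545 = 1026 W/m².

Q̄ ≈ 1.03e+03 W/m²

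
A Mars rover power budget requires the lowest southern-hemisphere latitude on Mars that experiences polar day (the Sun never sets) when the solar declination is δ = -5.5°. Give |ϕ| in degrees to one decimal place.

|ϕ| = 84.5°

Polar day requires cos h₀ = −tan ϕ tan δ ≤ −1, i.e. tan ϕ tan δ ≥ 1.
The boundary is |tan ϕ| · |tan δ| = 1, so |ϕ| = 90° − |δ| = 90° − 5.5° = 84.5° in the southern hemisphere.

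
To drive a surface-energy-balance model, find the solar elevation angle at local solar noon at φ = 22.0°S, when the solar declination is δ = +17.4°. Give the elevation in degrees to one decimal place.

At local noon the hour angle is zero, so the zenith angle equals |φ − δ| = |-22.0° − (+17.400°)| = 39.400°.
Elevation = 90° − 39.400° = 50.6°.

50.6°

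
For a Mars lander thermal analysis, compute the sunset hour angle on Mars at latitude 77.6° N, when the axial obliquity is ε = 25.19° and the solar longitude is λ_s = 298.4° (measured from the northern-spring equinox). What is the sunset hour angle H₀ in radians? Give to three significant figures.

H₀ = 0.00 rad

Solar declination: sin δ = sin ε · sin λ_s = sin 25.19° × sin 298.4° = -0.37440, so δ = -21.987°.
cos H₀ = −tan φ · tan δ = 1.8364 ≥ 1, so the Sun never rises (polar night) and H₀ = 0.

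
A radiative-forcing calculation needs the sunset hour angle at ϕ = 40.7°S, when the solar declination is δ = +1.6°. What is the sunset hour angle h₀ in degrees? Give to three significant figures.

h₀ = 88.6°

cos h₀ = −tan ϕ · tan δ = −tan(-40.7°) × tan(+1.600°) = 0.0240, so h₀ = 1.5468 rad = 88.62°.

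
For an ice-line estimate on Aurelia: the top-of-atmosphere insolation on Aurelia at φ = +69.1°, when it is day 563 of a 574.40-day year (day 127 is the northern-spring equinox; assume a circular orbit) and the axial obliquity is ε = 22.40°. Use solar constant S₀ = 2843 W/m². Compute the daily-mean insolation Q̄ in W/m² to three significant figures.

Solar longitude: λ_s = 360° × (563 − 127)/574.40 = 273.259°.
sin δ = sin 22.40° × sin 273.259° = -0.38045, so δ = -22.362°.
cos H₀ = −tan(+69.1°) tan(-22.362°) = 1.0773 ≥ 1 ⇒ polar night, H₀ = 0 and Q̄ = 0.

Q̄ ≈ 0.00 W/m²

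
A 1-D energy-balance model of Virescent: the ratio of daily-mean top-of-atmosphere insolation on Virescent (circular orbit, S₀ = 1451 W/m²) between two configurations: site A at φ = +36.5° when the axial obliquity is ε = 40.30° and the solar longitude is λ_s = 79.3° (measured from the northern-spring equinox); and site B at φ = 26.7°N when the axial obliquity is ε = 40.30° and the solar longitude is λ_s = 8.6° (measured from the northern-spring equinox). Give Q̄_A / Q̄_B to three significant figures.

— Configuration A (φ=+36.5°):
Solar declination: sin δ = sin ε · sin λ_s = sin 40.30° × sin 79.3° = 0.63554, so δ = +39.460°.
cos H₀ = −tan(+36.5°) tan(+39.460°) = -0.6091, H₀ = 2.2257 rad.
Bracket: H₀ sin φ sin δ + cos φ cos δ sin H₀ = 2.2257×0.59482×0.63554 + 0.80386×0.77206×0.79308 = 0.841386 + 0.492208 = 1.333594.
Q̄ = (S₀/π) × [bracket] = (1451/π) × 1.333594 = 615.94 W/m².
— Configuration B (φ=+26.7°):
Solar declination: sin δ = sin ε · sin λ_s = sin 40.30° × sin 8.6° = 0.09672, so δ = +5.550°.
cos H₀ = −tan(+26.7°) tan(+5.550°) = -0.0489, H₀ = 1.6197 rad.
Bracket: H₀ sin φ sin δ + cos φ cos δ sin H₀ = 1.6197×0.44932×0.09672 + 0.89337×0.99531×0.99880 = 0.070389 + 0.888113 = 0.958502.
Q̄ = (S₀/π) × [bracket] = (1451/π) × 0.958502 = 442.70 W/m².
Ratio Q̄_A / Q̄_B = 615.94 / 442.70 = 1.391.

Q̄_A / Q̄_B ≈ 1.39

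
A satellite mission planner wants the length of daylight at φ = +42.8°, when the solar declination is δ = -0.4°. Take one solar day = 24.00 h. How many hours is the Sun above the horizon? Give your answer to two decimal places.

11.95 h

cos H₀ = −tan φ · tan δ = −tan(+42.8°) × tan(-0.400°) = 0.0065, so H₀ = 1.5643 rad = 89.63°.
Daylight = 2H₀/(2π) × 24.00 h = (1.5643/π) × 24.00 = 11.95 h.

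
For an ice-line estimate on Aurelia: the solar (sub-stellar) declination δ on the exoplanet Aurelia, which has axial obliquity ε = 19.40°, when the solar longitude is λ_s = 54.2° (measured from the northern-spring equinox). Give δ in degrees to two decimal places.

sin δ = sin ε · sin λ_s = sin 19.40° × sin 54.2° = 0.269404.
δ = arcsin(0.269404) = +15.63°.

δ = +15.63°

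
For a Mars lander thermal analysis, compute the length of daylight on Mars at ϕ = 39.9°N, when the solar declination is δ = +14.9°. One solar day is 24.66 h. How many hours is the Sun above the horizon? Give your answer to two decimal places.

cos h₀ = −tan ϕ · tan δ = −tan(+39.9°) × tan(+14.900°) = -0.2225, so h₀ = 1.7952 rad = 102.85°.
Daylight = 2h₀/(2π) × 24.66 h = (1.7952/π) × 24.66 = 14.09 h.

14.09 h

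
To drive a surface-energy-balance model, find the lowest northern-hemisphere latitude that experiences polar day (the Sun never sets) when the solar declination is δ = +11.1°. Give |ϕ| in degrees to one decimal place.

|ϕ| = 78.9°

Polar day requires cos h₀ = −tan ϕ tan δ ≤ −1, i.e. tan ϕ tan δ ≥ 1.
The boundary is |tan ϕ| · |tan δ| = 1, so |ϕ| = 90° − |δ| = 90° − 11.1° = 78.9° in the northern hemisphere.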